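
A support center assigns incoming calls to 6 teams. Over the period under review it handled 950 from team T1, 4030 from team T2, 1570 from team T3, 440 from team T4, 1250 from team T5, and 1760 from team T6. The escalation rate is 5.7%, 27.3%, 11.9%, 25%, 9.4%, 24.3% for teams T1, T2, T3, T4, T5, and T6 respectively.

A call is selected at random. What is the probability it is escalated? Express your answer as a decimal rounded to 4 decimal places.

0.1996

Total: 950 + 4030 + 1570 + 440 + 1250 + 1760 = 10000.
P(T1) = 950/10000 = 0.095. P(T2) = 4030/10000 = 0.403. P(T3) = 1570/10000 = 0.157. P(T4) = 440/10000 = 0.044. P(T5) = 1250/10000 = 0.125. P(T6) = 1760/10000 = 0.176.
P(E) = P(E|T1)·P(T1) + P(E|T2)·P(T2) + P(E|T3)·P(T3) + P(E|T4)·P(T4) + P(E|T5)·P(T5) + P(E|T6)·P(T6)
      = 0.057·0.095 + 0.273·0.403 + 0.119·0.157 + 0.25·0.044 + 0.094·0.125 + 0.243·0.176
      = 0.005415 + 0.110019 + 0.018683 + 0.011 + 0.01175 + 0.042768 = 0.199635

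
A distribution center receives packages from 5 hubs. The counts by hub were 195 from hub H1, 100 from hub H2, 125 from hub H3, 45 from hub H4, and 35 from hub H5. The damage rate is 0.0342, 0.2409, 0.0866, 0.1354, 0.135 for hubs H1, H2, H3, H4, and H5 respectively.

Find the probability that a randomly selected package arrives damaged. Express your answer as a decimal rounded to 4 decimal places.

0.1048

Total: 195 + 100 + 125 + 45 + 35 = 500.
P(H1) = 195/500 = 0.39. P(H2) = 100/500 = 0.2. P(H3) = 125/500 = 0.25. P(H4) = 45/500 = 0.09. P(H5) = 35/500 = 0.07.
Summing over the partition,
P(D) = P(D|H1)·P(H1) + P(D|H2)·P(H2) + P(D|H3)·P(H3) + P(D|H4)·P(H4) + P(D|H5)·P(H5)
      = 0.0342·0.39 + 0.2409·0.2 + 0.0866·0.25 + 0.1354·0.09 + 0.135·0.07
      = 0.013338 + 0.04818 + 0.02165 + 0.012186 + 0.00945 = 0.104804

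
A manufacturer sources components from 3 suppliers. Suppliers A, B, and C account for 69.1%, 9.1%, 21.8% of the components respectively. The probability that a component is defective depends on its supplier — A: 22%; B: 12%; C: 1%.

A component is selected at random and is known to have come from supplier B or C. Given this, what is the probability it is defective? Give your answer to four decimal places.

P(D|S) ≈ 0.0424

Let S = {B, C}.
P(S) = 0.091 + 0.218 = 0.309.
P(D ∩ S) = 0.12·0.091 + 0.01·0.218 = 0.01092 + 0.00218 = 0.0131.
P(D | S) = 0.0131 / 0.309 = 0.042395…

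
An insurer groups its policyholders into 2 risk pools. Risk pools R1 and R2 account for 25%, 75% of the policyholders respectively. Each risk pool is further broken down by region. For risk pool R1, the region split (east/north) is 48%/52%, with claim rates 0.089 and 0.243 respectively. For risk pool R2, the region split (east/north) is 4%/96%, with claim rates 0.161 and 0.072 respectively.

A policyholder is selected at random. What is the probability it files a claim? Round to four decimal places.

0.0989

P(C|R1) = 0.48·0.089 + 0.52·0.243 = 0.04272 + 0.12636 = 0.16908
P(C|R2) = 0.04·0.161 + 0.96·0.072 = 0.00644 + 0.06912 = 0.07556
By total probability over the outer partition,
P(C) = 0.25·0.16908 + 0.75·0.07556
      = 0.04227 + 0.05667 = 0.09894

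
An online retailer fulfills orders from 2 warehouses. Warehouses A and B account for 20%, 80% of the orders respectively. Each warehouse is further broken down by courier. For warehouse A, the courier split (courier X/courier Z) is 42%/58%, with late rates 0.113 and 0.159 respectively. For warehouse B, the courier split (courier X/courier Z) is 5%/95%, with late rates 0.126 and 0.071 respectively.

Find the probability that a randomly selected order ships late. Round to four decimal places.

P(L|A) = 0.42·0.113 + 0.58·0.159 = 0.04746 + 0.09222 = 0.13968
P(L|B) = 0.05·0.126 + 0.95·0.071 = 0.0063 + 0.06745 = 0.07375
Then overall,
P(L) = 0.2·0.13968 + 0.8·0.07375
      = 0.027936 + 0.059 = 0.086936

P(L) ≈ 0.0869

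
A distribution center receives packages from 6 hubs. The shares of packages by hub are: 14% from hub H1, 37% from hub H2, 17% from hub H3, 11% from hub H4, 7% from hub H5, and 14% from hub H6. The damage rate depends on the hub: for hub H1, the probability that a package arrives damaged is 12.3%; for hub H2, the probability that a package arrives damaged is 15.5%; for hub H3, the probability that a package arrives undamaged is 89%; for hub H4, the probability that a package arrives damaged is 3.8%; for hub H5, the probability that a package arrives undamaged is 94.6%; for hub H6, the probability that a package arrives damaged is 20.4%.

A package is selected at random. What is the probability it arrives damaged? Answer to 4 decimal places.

P(D|H3) = 1 − 0.89 = 0.11.
P(D|H5) = 1 − 0.946 = 0.054.
Using total probability over the partition,
P(D) = P(D|H1)·P(H1) + P(D|H2)·P(H2) + P(D|H3)·P(H3) + P(D|H4)·P(H4) + P(D|H5)·P(H5) + P(D|H6)·P(H6)
      = 0.123·0.14 + 0.155·0.37 + 0.11·0.17 + 0.038·0.11 + 0.054·0.07 + 0.204·0.14
      = 0.01722 + 0.05735 + 0.0187 + 0.00418 + 0.00378 + 0.02856 = 0.12979

0.1298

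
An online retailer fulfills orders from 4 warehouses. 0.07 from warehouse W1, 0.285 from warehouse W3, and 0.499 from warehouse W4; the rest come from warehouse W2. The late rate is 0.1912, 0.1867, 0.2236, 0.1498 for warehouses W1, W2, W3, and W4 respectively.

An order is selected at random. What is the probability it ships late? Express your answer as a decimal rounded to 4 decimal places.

P(W2) = 1 − (0.07 + 0.285 + 0.499) = 0.146.
P(L) = P(L|W1)·P(W1) + P(L|W2)·P(W2) + P(L|W3)·P(W3) + P(L|W4)·P(W4)
      = 0.1912·0.07 + 0.1867·0.146 + 0.2236·0.285 + 0.1498·0.499
      = 0.013384 + 0.0272582 + 0.063726 + 0.0747502 = 0.1791184

0.1791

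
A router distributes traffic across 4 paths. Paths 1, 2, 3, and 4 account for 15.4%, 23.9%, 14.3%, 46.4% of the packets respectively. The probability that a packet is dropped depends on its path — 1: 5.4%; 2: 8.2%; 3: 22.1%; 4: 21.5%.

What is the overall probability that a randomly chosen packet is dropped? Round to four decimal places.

Using total probability over the partition,
P(L) = P(L|1)·P(1) + P(L|2)·P(2) + P(L|3)·P(3) + P(L|4)·P(4)
      = 0.054·0.154 + 0.082·0.239 + 0.221·0.143 + 0.215·0.464
      = 0.008316 + 0.019598 + 0.031603 + 0.09976 = 0.159277

P(L) ≈ 0.1593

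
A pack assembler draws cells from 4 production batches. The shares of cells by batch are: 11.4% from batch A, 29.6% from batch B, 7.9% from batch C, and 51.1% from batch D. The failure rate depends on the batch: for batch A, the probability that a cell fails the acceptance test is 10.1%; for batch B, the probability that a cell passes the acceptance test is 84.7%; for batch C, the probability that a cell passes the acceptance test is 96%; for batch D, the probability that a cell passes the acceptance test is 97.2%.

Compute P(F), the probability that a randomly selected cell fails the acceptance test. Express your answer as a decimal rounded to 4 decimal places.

P(F|B) = 1 − 0.847 = 0.153.
P(F|C) = 1 − 0.96 = 0.04.
P(F|D) = 1 − 0.972 = 0.028.
By the law of total probability,
P(F) = P(F|A)·P(A) + P(F|B)·P(B) + P(F|C)·P(C) + P(F|D)·P(D)
      = 0.101·0.114 + 0.153·0.296 + 0.04·0.079 + 0.028·0.511
      = 0.011514 + 0.045288 + 0.00316 + 0.014308 = 0.07427

P(F) ≈ 0.0743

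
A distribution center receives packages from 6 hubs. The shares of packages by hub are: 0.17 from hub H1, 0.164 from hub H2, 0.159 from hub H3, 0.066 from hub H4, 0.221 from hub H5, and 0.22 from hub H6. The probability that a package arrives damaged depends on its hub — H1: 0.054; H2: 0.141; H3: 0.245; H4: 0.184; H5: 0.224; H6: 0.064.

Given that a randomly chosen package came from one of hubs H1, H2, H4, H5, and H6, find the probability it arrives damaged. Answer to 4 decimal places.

Let S = {H1, H2, H4, H5, H6}.
P(S) = 0.17 + 0.164 + 0.066 + 0.221 + 0.22 = 0.841.
P(D ∩ S) = 0.054·0.17 + 0.141·0.164 + 0.184·0.066 + 0.224·0.221 + 0.064·0.22 = 0.00918 + 0.023124 + 0.012144 + 0.049504 + 0.01408 = 0.108032.
P(D | S) = 0.108032 / 0.841 = 0.128457…

0.1285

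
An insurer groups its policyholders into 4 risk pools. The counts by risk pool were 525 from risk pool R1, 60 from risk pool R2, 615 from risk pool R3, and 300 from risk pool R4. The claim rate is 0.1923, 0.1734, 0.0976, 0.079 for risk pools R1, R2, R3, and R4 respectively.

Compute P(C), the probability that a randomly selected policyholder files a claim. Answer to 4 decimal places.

P(C) ≈ 0.1301

Total: 525 + 60 + 615 + 300 = 1500.
P(R1) = 525/1500 = 0.35. P(R2) = 60/1500 = 0.04. P(R3) = 615/1500 = 0.41. P(R4) = 300/1500 = 0.2.
P(C) = P(C|R1)·P(R1) + P(C|R2)·P(R2) + P(C|R3)·P(R3) + P(C|R4)·P(R4)
      = 0.1923·0.35 + 0.1734·0.04 + 0.0976·0.41 + 0.079·0.2
      = 0.067305 + 0.006936 + 0.040016 + 0.0158 = 0.130057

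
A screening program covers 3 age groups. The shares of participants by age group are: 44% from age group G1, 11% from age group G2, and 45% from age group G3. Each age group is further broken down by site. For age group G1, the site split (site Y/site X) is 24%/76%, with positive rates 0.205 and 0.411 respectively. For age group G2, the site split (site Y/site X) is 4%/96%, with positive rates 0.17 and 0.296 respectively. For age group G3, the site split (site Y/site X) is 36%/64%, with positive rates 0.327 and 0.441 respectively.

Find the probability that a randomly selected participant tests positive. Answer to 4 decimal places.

0.3711

P(T|G1) = 0.24·0.205 + 0.76·0.411 = 0.0492 + 0.31236 = 0.36156
P(T|G2) = 0.04·0.17 + 0.96·0.296 = 0.0068 + 0.28416 = 0.29096
P(T|G3) = 0.36·0.327 + 0.64·0.441 = 0.11772 + 0.28224 = 0.39996
Then overall,
P(T) = 0.44·0.36156 + 0.11·0.29096 + 0.45·0.39996
      = 0.1590864 + 0.0320056 + 0.179982 = 0.371074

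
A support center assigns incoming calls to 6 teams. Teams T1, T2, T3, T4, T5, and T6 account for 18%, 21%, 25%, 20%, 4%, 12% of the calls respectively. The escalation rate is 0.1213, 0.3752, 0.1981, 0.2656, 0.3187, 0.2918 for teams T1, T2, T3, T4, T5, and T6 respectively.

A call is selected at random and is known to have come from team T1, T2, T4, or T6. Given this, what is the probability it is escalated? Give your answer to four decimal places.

Let S = {T1, T2, T4, T6}.
P(S) = 0.18 + 0.21 + 0.2 + 0.12 = 0.71.
P(E ∩ S) = 0.1213·0.18 + 0.3752·0.21 + 0.2656·0.2 + 0.2918·0.12 = 0.021834 + 0.078792 + 0.05312 + 0.035016 = 0.188762.
P(E | S) = 0.188762 / 0.71 = 0.265862…

P(E|S) ≈ 0.2659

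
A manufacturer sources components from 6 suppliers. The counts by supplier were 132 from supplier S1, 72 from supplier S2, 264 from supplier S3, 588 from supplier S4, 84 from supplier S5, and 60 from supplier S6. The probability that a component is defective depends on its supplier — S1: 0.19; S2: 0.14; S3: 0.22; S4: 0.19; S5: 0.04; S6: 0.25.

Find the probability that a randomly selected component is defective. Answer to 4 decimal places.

Total: 132 + 72 + 264 + 588 + 84 + 60 = 1200.
P(S1) = 132/1200 = 0.11. P(S2) = 72/1200 = 0.06. P(S3) = 264/1200 = 0.22. P(S4) = 588/1200 = 0.49. P(S5) = 84/1200 = 0.07. P(S6) = 60/1200 = 0.05.
Summing over the partition,
P(D) = P(D|S1)·P(S1) + P(D|S2)·P(S2) + P(D|S3)·P(S3) + P(D|S4)·P(S4) + P(D|S5)·P(S5) + P(D|S6)·P(S6)
      = 0.19·0.11 + 0.14·0.06 + 0.22·0.22 + 0.19·0.49 + 0.04·0.07 + 0.25·0.05
      = 0.0209 + 0.0084 + 0.0484 + 0.0931 + 0.0028 + 0.0125 = 0.1861

0.1861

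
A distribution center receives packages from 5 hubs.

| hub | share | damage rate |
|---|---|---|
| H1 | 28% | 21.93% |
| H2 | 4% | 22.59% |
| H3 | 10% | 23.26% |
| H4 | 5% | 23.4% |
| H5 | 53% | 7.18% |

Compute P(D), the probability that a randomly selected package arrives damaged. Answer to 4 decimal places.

0.1435

Using total probability over the partition,
P(D) = P(D|H1)·P(H1) + P(D|H2)·P(H2) + P(D|H3)·P(H3) + P(D|H4)·P(H4) + P(D|H5)·P(H5)
      = 0.2193·0.28 + 0.2259·0.04 + 0.2326·0.1 + 0.234·0.05 + 0.0718·0.53
      = 0.061404 + 0.009036 + 0.02326 + 0.0117 + 0.038054 = 0.143454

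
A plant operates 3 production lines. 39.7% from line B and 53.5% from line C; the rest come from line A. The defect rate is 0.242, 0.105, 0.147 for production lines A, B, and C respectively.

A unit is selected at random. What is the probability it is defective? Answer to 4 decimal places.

P(A) = 1 − (0.397 + 0.535) = 0.068.
Using total probability over the partition,
P(D) = P(D|A)·P(A) + P(D|B)·P(B) + P(D|C)·P(C)
      = 0.242·0.068 + 0.105·0.397 + 0.147·0.535
      = 0.016456 + 0.041685 + 0.078645 = 0.136786

0.1368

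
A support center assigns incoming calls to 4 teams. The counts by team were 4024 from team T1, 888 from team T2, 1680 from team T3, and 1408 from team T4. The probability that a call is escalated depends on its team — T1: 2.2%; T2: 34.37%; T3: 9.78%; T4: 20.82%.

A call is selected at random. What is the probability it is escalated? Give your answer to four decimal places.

Total: 4024 + 888 + 1680 + 1408 = 8000.
P(T1) = 4024/8000 = 0.503. P(T2) = 888/8000 = 0.111. P(T3) = 1680/8000 = 0.21. P(T4) = 1408/8000 = 0.176.
By the law of total probability,
P(E) = P(E|T1)·P(T1) + P(E|T2)·P(T2) + P(E|T3)·P(T3) + P(E|T4)·P(T4)
      = 0.022·0.503 + 0.3437·0.111 + 0.0978·0.21 + 0.2082·0.176
      = 0.011066 + 0.0381507 + 0.020538 + 0.0366432 = 0.1063979

P(E) ≈ 0.1064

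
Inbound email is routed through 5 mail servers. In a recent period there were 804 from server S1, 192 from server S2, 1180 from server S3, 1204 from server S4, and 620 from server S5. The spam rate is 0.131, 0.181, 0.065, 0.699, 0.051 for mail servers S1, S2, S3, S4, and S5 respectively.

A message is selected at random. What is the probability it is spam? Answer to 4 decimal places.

Total: 804 + 192 + 1180 + 1204 + 620 = 4000.
P(S1) = 804/4000 = 0.201. P(S2) = 192/4000 = 0.048. P(S3) = 1180/4000 = 0.295. P(S4) = 1204/4000 = 0.301. P(S5) = 620/4000 = 0.155.
P(S) = P(S|S1)·P(S1) + P(S|S2)·P(S2) + P(S|S3)·P(S3) + P(S|S4)·P(S4) + P(S|S5)·P(S5)
      = 0.131·0.201 + 0.181·0.048 + 0.065·0.295 + 0.699·0.301 + 0.051·0.155
      = 0.026331 + 0.008688 + 0.019175 + 0.210399 + 0.007905 = 0.272498

0.2725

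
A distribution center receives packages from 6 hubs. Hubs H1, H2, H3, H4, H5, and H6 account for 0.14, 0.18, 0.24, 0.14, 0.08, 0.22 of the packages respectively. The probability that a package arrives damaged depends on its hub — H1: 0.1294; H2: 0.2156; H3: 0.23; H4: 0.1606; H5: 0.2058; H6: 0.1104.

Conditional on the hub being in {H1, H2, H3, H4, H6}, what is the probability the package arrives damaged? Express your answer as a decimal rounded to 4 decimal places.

Let S = {H1, H2, H3, H4, H6}.
P(S) = 0.14 + 0.18 + 0.24 + 0.14 + 0.22 = 0.92.
P(D ∩ S) = 0.1294·0.14 + 0.2156·0.18 + 0.23·0.24 + 0.1606·0.14 + 0.1104·0.22 = 0.018116 + 0.038808 + 0.0552 + 0.022484 + 0.024288 = 0.158896.
P(D | S) = 0.158896 / 0.92 = 0.172713…

0.1727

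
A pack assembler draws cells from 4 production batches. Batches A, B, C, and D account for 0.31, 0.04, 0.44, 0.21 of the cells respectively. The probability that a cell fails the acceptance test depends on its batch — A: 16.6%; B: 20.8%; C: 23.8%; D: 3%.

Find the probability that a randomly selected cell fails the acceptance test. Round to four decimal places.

Using total probability over the partition,
P(F) = P(F|A)·P(A) + P(F|B)·P(B) + P(F|C)·P(C) + P(F|D)·P(D)
      = 0.166·0.31 + 0.208·0.04 + 0.238·0.44 + 0.03·0.21
      = 0.05146 + 0.00832 + 0.10472 + 0.0063 = 0.1708

0.1708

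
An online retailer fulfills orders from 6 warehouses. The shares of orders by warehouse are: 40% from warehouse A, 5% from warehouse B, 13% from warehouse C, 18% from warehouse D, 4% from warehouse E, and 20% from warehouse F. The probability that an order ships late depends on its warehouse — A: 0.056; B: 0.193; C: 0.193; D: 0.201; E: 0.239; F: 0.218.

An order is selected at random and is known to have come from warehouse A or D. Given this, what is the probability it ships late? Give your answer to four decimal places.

Let S = {A, D}.
P(S) = 0.4 + 0.18 = 0.58.
P(L ∩ S) = 0.056·0.4 + 0.201·0.18 = 0.0224 + 0.03618 = 0.05858.
P(L | S) = 0.05858 / 0.58 = 0.101000…

P(L|S) ≈ 0.1010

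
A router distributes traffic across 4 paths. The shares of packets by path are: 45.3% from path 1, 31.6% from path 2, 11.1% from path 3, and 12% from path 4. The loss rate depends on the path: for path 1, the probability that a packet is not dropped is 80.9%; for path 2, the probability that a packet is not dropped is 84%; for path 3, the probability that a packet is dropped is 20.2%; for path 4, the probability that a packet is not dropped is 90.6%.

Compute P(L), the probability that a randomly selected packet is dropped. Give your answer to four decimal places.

P(L) ≈ 0.1708

P(L|1) = 1 − 0.809 = 0.191.
P(L|2) = 1 − 0.84 = 0.16.
P(L|4) = 1 − 0.906 = 0.094.
By the law of total probability,
P(L) = P(L|1)·P(1) + P(L|2)·P(2) + P(L|3)·P(3) + P(L|4)·P(4)
      = 0.191·0.453 + 0.16·0.316 + 0.202·0.111 + 0.094·0.12
      = 0.086523 + 0.05056 + 0.022422 + 0.01128 = 0.170785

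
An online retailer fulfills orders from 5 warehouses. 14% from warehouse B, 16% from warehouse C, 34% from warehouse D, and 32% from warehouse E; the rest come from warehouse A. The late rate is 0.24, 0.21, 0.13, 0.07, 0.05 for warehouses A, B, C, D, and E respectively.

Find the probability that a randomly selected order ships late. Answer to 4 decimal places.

P(A) = 1 − (0.14 + 0.16 + 0.34 + 0.32) = 0.04.
P(L) = P(L|A)·P(A) + P(L|B)·P(B) + P(L|C)·P(C) + P(L|D)·P(D) + P(L|E)·P(E)
      = 0.24·0.04 + 0.21·0.14 + 0.13·0.16 + 0.07·0.34 + 0.05·0.32
      = 0.0096 + 0.0294 + 0.0208 + 0.0238 + 0.016 = 0.0996

P(L) ≈ 0.0996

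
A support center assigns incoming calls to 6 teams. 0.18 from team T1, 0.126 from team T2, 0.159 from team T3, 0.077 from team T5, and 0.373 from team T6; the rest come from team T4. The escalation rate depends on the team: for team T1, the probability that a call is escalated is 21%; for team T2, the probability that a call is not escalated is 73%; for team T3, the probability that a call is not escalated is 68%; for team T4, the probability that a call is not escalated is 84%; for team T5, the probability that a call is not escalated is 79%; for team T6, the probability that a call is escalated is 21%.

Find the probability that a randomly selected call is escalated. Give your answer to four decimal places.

P(T4) = 1 − (0.18 + 0.126 + 0.159 + 0.077 + 0.373) = 0.085.
P(E|T2) = 1 − 0.73 = 0.27.
P(E|T3) = 1 − 0.68 = 0.32.
P(E|T4) = 1 − 0.84 = 0.16.
P(E|T5) = 1 − 0.79 = 0.21.
P(E) = P(E|T1)·P(T1) + P(E|T2)·P(T2) + P(E|T3)·P(T3) + P(E|T4)·P(T4) + P(E|T5)·P(T5) + P(E|T6)·P(T6)
      = 0.21·0.18 + 0.27·0.126 + 0.32·0.159 + 0.16·0.085 + 0.21·0.077 + 0.21·0.373
      = 0.0378 + 0.03402 + 0.05088 + 0.0136 + 0.01617 + 0.07833 = 0.2308

0.2308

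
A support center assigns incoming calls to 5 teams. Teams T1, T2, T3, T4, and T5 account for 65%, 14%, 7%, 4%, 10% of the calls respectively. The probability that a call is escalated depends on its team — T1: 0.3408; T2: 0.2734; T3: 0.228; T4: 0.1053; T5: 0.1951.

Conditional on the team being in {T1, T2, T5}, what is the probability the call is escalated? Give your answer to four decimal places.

P(E|S) ≈ 0.3138

Let S = {T1, T2, T5}.
P(S) = 0.65 + 0.14 + 0.1 = 0.89.
P(E ∩ S) = 0.3408·0.65 + 0.2734·0.14 + 0.1951·0.1 = 0.22152 + 0.038276 + 0.01951 = 0.279306.
P(E | S) = 0.279306 / 0.89 = 0.313827…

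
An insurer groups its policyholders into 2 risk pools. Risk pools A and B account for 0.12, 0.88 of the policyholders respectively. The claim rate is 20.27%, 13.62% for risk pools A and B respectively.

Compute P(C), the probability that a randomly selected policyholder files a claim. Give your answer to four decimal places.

0.1442

By the law of total probability,
P(C) = P(C|A)·P(A) + P(C|B)·P(B)
      = 0.2027·0.12 + 0.1362·0.88
      = 0.024324 + 0.119856 = 0.14418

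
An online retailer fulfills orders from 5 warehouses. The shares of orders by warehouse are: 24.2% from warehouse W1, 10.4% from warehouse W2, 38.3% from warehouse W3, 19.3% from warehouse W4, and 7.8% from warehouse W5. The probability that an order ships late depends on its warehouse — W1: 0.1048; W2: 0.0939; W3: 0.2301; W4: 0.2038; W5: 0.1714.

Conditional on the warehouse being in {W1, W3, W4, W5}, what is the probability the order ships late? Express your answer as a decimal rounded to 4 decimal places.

Let S = {W1, W3, W4, W5}.
P(S) = 0.242 + 0.383 + 0.193 + 0.078 = 0.896.
P(L ∩ S) = 0.1048·0.242 + 0.2301·0.383 + 0.2038·0.193 + 0.1714·0.078 = 0.0253616 + 0.0881283 + 0.0393334 + 0.0133692 = 0.1661925.
P(L | S) = 0.1661925 / 0.896 = 0.185483…

P(L|S) ≈ 0.1855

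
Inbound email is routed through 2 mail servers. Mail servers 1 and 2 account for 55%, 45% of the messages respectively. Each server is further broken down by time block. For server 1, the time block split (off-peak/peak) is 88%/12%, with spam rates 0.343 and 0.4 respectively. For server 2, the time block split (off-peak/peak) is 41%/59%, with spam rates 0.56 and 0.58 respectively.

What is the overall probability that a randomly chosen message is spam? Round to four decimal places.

0.4497

P(S|1) = 0.88·0.343 + 0.12·0.4 = 0.30184 + 0.048 = 0.34984
P(S|2) = 0.41·0.56 + 0.59·0.58 = 0.2296 + 0.3422 = 0.5718
Then overall,
P(S) = 0.55·0.34984 + 0.45·0.5718
      = 0.192412 + 0.25731 = 0.449722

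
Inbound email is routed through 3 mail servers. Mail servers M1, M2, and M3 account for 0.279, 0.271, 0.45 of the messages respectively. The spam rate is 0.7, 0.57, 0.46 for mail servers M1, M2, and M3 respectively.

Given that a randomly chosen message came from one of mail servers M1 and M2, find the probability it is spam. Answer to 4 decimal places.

0.6359

Let J = {M1, M2}.
P(J) = 0.279 + 0.271 = 0.55.
P(S ∩ J) = 0.7·0.279 + 0.57·0.271 = 0.1953 + 0.15447 = 0.34977.
P(S | J) = 0.34977 / 0.55 = 0.635945…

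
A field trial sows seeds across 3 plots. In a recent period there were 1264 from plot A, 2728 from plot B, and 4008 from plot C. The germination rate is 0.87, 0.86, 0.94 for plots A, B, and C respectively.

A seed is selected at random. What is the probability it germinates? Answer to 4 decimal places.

0.9017

Total: 1264 + 2728 + 4008 = 8000.
P(A) = 1264/8000 = 0.158. P(B) = 2728/8000 = 0.341. P(C) = 4008/8000 = 0.501.
P(G) = P(G|A)·P(A) + P(G|B)·P(B) + P(G|C)·P(C)
      = 0.87·0.158 + 0.86·0.341 + 0.94·0.501
      = 0.13746 + 0.29326 + 0.47094 = 0.90166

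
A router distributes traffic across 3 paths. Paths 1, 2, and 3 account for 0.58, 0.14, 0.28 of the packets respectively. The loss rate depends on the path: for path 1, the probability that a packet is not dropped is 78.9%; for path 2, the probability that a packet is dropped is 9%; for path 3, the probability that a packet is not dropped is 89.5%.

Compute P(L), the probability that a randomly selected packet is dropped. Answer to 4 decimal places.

P(L|1) = 1 − 0.789 = 0.211.
P(L|3) = 1 − 0.895 = 0.105.
Summing over the partition,
P(L) = P(L|1)·P(1) + P(L|2)·P(2) + P(L|3)·P(3)
      = 0.211·0.58 + 0.09·0.14 + 0.105·0.28
      = 0.12238 + 0.0126 + 0.0294 = 0.16438

0.1644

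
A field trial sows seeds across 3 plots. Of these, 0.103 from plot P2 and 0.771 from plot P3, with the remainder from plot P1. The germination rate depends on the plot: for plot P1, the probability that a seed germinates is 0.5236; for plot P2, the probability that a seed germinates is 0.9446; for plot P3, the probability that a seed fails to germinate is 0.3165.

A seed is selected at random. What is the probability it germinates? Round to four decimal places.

P(G) ≈ 0.6902

P(P1) = 1 − (0.103 + 0.771) = 0.126.
P(G|P3) = 1 − 0.3165 = 0.6835.
P(G) = P(G|P1)·P(P1) + P(G|P2)·P(P2) + P(G|P3)·P(P3)
      = 0.5236·0.126 + 0.9446·0.103 + 0.6835·0.771
      = 0.0659736 + 0.0972938 + 0.5269785 = 0.6902459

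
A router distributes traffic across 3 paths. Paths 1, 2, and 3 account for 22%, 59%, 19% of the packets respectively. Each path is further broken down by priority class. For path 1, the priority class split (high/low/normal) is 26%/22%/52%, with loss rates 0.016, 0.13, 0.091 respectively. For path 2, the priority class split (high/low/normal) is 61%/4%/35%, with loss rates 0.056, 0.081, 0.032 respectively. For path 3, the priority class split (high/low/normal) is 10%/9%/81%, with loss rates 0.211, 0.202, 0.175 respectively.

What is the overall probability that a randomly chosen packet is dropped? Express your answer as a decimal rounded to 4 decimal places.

0.0807

P(L|1) = 0.26·0.016 + 0.22·0.13 + 0.52·0.091 = 0.00416 + 0.0286 + 0.04732 = 0.08008
P(L|2) = 0.61·0.056 + 0.04·0.081 + 0.35·0.032 = 0.03416 + 0.00324 + 0.0112 = 0.0486
P(L|3) = 0.1·0.211 + 0.09·0.202 + 0.81·0.175 = 0.0211 + 0.01818 + 0.14175 = 0.18103
Then overall,
P(L) = 0.22·0.08008 + 0.59·0.0486 + 0.19·0.18103
      = 0.0176176 + 0.028674 + 0.0343957 = 0.0806873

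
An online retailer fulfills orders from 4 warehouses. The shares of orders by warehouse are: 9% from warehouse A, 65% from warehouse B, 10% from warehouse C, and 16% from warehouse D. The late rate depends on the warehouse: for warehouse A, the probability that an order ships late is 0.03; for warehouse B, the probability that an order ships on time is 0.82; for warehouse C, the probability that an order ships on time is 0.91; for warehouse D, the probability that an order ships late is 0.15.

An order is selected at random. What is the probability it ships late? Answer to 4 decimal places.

P(L) ≈ 0.1527

P(L|B) = 1 − 0.82 = 0.18.
P(L|C) = 1 − 0.91 = 0.09.
Using total probability over the partition,
P(L) = P(L|A)·P(A) + P(L|B)·P(B) + P(L|C)·P(C) + P(L|D)·P(D)
      = 0.03·0.09 + 0.18·0.65 + 0.09·0.1 + 0.15·0.16
      = 0.0027 + 0.117 + 0.009 + 0.024 = 0.1527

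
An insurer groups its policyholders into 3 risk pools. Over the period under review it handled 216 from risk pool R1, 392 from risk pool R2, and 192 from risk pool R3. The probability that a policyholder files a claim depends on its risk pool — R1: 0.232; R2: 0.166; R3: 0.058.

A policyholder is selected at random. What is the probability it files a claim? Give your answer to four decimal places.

0.1579

Total: 216 + 392 + 192 = 800.
P(R1) = 216/800 = 0.27. P(R2) = 392/800 = 0.49. P(R3) = 192/800 = 0.24.
By the law of total probability,
P(C) = P(C|R1)·P(R1) + P(C|R2)·P(R2) + P(C|R3)·P(R3)
      = 0.232·0.27 + 0.166·0.49 + 0.058·0.24
      = 0.06264 + 0.08134 + 0.01392 = 0.1579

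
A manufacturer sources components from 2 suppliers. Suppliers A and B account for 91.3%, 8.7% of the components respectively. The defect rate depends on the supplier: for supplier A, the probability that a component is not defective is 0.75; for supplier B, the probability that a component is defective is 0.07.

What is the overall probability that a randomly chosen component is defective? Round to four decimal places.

0.2343

P(D|A) = 1 − 0.75 = 0.25.
Using total probability over the partition,
P(D) = P(D|A)·P(A) + P(D|B)·P(B)
      = 0.25·0.913 + 0.07·0.087
      = 0.22825 + 0.00609 = 0.23434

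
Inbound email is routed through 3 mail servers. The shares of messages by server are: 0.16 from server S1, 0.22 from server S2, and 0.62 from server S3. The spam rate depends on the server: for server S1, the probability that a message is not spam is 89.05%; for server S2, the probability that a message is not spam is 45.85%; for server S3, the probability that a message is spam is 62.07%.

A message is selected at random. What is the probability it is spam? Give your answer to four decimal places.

P(S|S1) = 1 − 0.8905 = 0.1095.
P(S|S2) = 1 − 0.4585 = 0.5415.
P(S) = P(S|S1)·P(S1) + P(S|S2)·P(S2) + P(S|S3)·P(S3)
      = 0.1095·0.16 + 0.5415·0.22 + 0.6207·0.62
      = 0.01752 + 0.11913 + 0.384834 = 0.521484

P(S) ≈ 0.5215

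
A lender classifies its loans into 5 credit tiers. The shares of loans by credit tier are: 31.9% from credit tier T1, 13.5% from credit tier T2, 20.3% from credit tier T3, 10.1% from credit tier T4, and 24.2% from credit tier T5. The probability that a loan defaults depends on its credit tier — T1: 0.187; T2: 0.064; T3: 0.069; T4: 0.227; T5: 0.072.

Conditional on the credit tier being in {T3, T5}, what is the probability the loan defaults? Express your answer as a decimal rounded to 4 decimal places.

P(D|S) ≈ 0.0706

Let S = {T3, T5}.
P(S) = 0.203 + 0.242 = 0.445.
P(D ∩ S) = 0.069·0.203 + 0.072·0.242 = 0.014007 + 0.017424 = 0.031431.
P(D | S) = 0.031431 / 0.445 = 0.070631…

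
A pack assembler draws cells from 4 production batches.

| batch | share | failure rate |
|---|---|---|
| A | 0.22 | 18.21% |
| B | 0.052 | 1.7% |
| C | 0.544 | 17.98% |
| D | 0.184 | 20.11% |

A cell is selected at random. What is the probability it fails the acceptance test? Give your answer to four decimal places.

P(F) ≈ 0.1758

P(F) = P(F|A)·P(A) + P(F|B)·P(B) + P(F|C)·P(C) + P(F|D)·P(D)
      = 0.1821·0.22 + 0.017·0.052 + 0.1798·0.544 + 0.2011·0.184
      = 0.040062 + 0.000884 + 0.0978112 + 0.0370024 = 0.1757596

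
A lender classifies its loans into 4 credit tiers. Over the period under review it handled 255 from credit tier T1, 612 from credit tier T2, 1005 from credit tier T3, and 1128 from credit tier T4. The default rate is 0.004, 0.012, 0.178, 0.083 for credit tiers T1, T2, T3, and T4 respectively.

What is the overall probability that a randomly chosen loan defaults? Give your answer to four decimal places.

P(D) ≈ 0.0936

Total: 255 + 612 + 1005 + 1128 = 3000.
P(T1) = 255/3000 = 0.085. P(T2) = 612/3000 = 0.204. P(T3) = 1005/3000 = 0.335. P(T4) = 1128/3000 = 0.376.
By the law of total probability,
P(D) = P(D|T1)·P(T1) + P(D|T2)·P(T2) + P(D|T3)·P(T3) + P(D|T4)·P(T4)
      = 0.004·0.085 + 0.012·0.204 + 0.178·0.335 + 0.083·0.376
      = 0.00034 + 0.002448 + 0.05963 + 0.031208 = 0.093626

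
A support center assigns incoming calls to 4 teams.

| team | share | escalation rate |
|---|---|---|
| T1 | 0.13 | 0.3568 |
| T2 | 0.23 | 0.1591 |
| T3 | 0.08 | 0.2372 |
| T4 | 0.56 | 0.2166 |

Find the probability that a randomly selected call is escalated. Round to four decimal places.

P(E) = P(E|T1)·P(T1) + P(E|T2)·P(T2) + P(E|T3)·P(T3) + P(E|T4)·P(T4)
      = 0.3568·0.13 + 0.1591·0.23 + 0.2372·0.08 + 0.2166·0.56
      = 0.046384 + 0.036593 + 0.018976 + 0.121296 = 0.223249

P(E) ≈ 0.2232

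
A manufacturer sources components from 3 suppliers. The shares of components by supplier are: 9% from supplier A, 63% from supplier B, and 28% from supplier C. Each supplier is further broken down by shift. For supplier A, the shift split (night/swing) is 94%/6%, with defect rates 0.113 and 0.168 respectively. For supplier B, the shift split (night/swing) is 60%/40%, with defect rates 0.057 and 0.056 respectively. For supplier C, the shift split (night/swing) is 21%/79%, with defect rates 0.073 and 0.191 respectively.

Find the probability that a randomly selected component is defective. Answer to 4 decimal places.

P(D|A) = 0.94·0.113 + 0.06·0.168 = 0.10622 + 0.01008 = 0.1163
P(D|B) = 0.6·0.057 + 0.4·0.056 = 0.0342 + 0.0224 = 0.0566
P(D|C) = 0.21·0.073 + 0.79·0.191 = 0.01533 + 0.15089 = 0.16622
Then overall,
P(D) = 0.09·0.1163 + 0.63·0.0566 + 0.28·0.16622
      = 0.010467 + 0.035658 + 0.0465416 = 0.0926666

P(D) ≈ 0.0927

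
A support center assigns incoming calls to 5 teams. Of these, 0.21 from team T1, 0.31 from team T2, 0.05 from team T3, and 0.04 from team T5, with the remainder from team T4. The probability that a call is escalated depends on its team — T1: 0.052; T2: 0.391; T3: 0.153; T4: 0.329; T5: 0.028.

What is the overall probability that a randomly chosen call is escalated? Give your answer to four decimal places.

0.2692

P(T4) = 1 − (0.21 + 0.31 + 0.05 + 0.04) = 0.39.
By the law of total probability,
P(E) = P(E|T1)·P(T1) + P(E|T2)·P(T2) + P(E|T3)·P(T3) + P(E|T4)·P(T4) + P(E|T5)·P(T5)
      = 0.052·0.21 + 0.391·0.31 + 0.153·0.05 + 0.329·0.39 + 0.028·0.04
      = 0.01092 + 0.12121 + 0.00765 + 0.12831 + 0.00112 = 0.26921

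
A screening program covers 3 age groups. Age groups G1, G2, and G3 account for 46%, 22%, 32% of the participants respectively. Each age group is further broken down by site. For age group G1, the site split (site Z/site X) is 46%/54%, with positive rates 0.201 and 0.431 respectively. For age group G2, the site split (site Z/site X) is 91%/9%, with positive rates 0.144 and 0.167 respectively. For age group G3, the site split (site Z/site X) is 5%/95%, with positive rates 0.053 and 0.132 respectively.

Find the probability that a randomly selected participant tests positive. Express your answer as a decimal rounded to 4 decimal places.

P(T) ≈ 0.2227

P(T|G1) = 0.46·0.201 + 0.54·0.431 = 0.09246 + 0.23274 = 0.3252
P(T|G2) = 0.91·0.144 + 0.09·0.167 = 0.13104 + 0.01503 = 0.14607
P(T|G3) = 0.05·0.053 + 0.95·0.132 = 0.00265 + 0.1254 = 0.12805
By total probability over the outer partition,
P(T) = 0.46·0.3252 + 0.22·0.14607 + 0.32·0.12805
      = 0.149592 + 0.0321354 + 0.040976 = 0.2227034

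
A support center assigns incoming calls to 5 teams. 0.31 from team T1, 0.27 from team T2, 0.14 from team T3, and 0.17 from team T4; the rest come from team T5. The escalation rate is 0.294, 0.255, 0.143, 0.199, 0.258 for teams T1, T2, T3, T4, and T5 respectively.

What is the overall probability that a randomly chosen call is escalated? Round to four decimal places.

0.2422

P(T5) = 1 − (0.31 + 0.27 + 0.14 + 0.17) = 0.11.
Summing over the partition,
P(E) = P(E|T1)·P(T1) + P(E|T2)·P(T2) + P(E|T3)·P(T3) + P(E|T4)·P(T4) + P(E|T5)·P(T5)
      = 0.294·0.31 + 0.255·0.27 + 0.143·0.14 + 0.199·0.17 + 0.258·0.11
      = 0.09114 + 0.06885 + 0.02002 + 0.03383 + 0.02838 = 0.24222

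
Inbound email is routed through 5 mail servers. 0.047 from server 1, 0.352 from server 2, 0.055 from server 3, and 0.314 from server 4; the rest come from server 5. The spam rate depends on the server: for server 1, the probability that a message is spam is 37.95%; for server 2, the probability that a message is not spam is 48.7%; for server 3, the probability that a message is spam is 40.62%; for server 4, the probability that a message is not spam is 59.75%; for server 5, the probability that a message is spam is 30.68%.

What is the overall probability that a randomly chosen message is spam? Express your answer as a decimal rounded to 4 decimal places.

P(5) = 1 − (0.047 + 0.352 + 0.055 + 0.314) = 0.232.
P(S|2) = 1 − 0.487 = 0.513.
P(S|4) = 1 − 0.5975 = 0.4025.
P(S) = P(S|1)·P(1) + P(S|2)·P(2) + P(S|3)·P(3) + P(S|4)·P(4) + P(S|5)·P(5)
      = 0.3795·0.047 + 0.513·0.352 + 0.4062·0.055 + 0.4025·0.314 + 0.3068·0.232
      = 0.0178365 + 0.180576 + 0.022341 + 0.126385 + 0.0711776 = 0.4183161

P(S) ≈ 0.4183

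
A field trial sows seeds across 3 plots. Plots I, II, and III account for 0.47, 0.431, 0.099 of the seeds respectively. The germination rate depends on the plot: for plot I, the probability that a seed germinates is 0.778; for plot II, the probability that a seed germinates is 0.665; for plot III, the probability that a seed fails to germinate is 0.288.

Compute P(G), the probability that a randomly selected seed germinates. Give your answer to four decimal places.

0.7228

P(G|III) = 1 − 0.288 = 0.712.
P(G) = P(G|I)·P(I) + P(G|II)·P(II) + P(G|III)·P(III)
      = 0.778·0.47 + 0.665·0.431 + 0.712·0.099
      = 0.36566 + 0.286615 + 0.070488 = 0.722763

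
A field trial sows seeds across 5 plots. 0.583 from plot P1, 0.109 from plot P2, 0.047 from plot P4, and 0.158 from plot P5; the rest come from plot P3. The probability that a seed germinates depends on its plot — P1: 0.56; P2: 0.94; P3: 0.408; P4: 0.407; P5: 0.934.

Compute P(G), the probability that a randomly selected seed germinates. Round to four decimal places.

P(G) ≈ 0.6377

P(P3) = 1 − (0.583 + 0.109 + 0.047 + 0.158) = 0.103.
P(G) = P(G|P1)·P(P1) + P(G|P2)·P(P2) + P(G|P3)·P(P3) + P(G|P4)·P(P4) + P(G|P5)·P(P5)
      = 0.56·0.583 + 0.94·0.109 + 0.408·0.103 + 0.407·0.047 + 0.934·0.158
      = 0.32648 + 0.10246 + 0.042024 + 0.019129 + 0.147572 = 0.637665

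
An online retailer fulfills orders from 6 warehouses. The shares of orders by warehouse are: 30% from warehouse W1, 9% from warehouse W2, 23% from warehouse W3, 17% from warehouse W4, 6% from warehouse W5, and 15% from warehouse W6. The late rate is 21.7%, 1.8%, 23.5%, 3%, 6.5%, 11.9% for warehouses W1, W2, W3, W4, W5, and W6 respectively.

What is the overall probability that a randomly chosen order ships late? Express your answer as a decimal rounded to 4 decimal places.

Using total probability over the partition,
P(L) = P(L|W1)·P(W1) + P(L|W2)·P(W2) + P(L|W3)·P(W3) + P(L|W4)·P(W4) + P(L|W5)·P(W5) + P(L|W6)·P(W6)
      = 0.217·0.3 + 0.018·0.09 + 0.235·0.23 + 0.03·0.17 + 0.065·0.06 + 0.119·0.15
      = 0.0651 + 0.00162 + 0.05405 + 0.0051 + 0.0039 + 0.01785 = 0.14762

P(L) ≈ 0.1476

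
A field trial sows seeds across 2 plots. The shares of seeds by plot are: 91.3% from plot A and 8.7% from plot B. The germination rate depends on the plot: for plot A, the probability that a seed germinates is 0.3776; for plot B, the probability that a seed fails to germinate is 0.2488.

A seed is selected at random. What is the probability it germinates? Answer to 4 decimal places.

P(G|B) = 1 − 0.2488 = 0.7512.
P(G) = P(G|A)·P(A) + P(G|B)·P(B)
      = 0.3776·0.913 + 0.7512·0.087
      = 0.3447488 + 0.0653544 = 0.4101032

0.4101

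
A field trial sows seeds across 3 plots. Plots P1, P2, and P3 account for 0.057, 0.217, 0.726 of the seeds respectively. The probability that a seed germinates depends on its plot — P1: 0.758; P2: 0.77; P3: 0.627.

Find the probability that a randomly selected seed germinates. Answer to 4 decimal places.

P(G) = P(G|P1)·P(P1) + P(G|P2)·P(P2) + P(G|P3)·P(P3)
      = 0.758·0.057 + 0.77·0.217 + 0.627·0.726
      = 0.043206 + 0.16709 + 0.455202 = 0.665498

0.6655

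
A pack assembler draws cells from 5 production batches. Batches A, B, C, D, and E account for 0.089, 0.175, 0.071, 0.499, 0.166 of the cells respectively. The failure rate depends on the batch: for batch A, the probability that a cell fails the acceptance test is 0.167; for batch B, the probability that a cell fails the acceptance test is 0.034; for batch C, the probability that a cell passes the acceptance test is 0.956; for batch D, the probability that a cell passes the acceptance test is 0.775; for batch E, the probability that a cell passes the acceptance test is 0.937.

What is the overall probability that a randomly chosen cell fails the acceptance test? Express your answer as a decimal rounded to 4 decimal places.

P(F|C) = 1 − 0.956 = 0.044.
P(F|D) = 1 − 0.775 = 0.225.
P(F|E) = 1 − 0.937 = 0.063.
By the law of total probability,
P(F) = P(F|A)·P(A) + P(F|B)·P(B) + P(F|C)·P(C) + P(F|D)·P(D) + P(F|E)·P(E)
      = 0.167·0.089 + 0.034·0.175 + 0.044·0.071 + 0.225·0.499 + 0.063·0.166
      = 0.014863 + 0.00595 + 0.003124 + 0.112275 + 0.010458 = 0.14667

0.1467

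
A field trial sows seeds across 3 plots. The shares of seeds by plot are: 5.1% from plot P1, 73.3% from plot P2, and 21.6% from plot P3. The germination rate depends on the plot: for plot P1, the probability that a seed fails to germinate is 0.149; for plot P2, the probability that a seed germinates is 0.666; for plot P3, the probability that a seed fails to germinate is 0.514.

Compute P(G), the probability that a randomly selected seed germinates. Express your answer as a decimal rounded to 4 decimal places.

P(G) ≈ 0.6366

P(G|P1) = 1 − 0.149 = 0.851.
P(G|P3) = 1 − 0.514 = 0.486.
Summing over the partition,
P(G) = P(G|P1)·P(P1) + P(G|P2)·P(P2) + P(G|P3)·P(P3)
      = 0.851·0.051 + 0.666·0.733 + 0.486·0.216
      = 0.043401 + 0.488178 + 0.104976 = 0.636555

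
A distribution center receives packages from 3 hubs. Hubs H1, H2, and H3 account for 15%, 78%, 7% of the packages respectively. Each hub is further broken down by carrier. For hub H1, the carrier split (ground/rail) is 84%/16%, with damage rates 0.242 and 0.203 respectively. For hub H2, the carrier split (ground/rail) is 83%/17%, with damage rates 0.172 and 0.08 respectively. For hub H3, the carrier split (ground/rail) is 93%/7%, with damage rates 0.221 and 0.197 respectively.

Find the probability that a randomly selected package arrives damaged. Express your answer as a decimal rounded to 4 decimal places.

0.1727

P(D|H1) = 0.84·0.242 + 0.16·0.203 = 0.20328 + 0.03248 = 0.23576
P(D|H2) = 0.83·0.172 + 0.17·0.08 = 0.14276 + 0.0136 = 0.15636
P(D|H3) = 0.93·0.221 + 0.07·0.197 = 0.20553 + 0.01379 = 0.21932
By total probability over the outer partition,
P(D) = 0.15·0.23576 + 0.78·0.15636 + 0.07·0.21932
      = 0.035364 + 0.1219608 + 0.0153524 = 0.1726772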